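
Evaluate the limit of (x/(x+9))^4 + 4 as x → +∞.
As x → +∞: x/(x+9) = 1/(1 + 9/x) → 1, and the 4th power of a limit-1 base also → 1; with the additive constant, 1 + 4 = 5.
Limit = 5.

Final answer: 5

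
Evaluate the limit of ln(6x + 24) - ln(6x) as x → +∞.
This is an ∞ − ∞ indeterminate form.
Combine the logarithms: ln(6x+24) − ln(6x) = ln((6x+24)/(6x)) = ln(1 + 24/(6x)) → ln(1) = 0.
Limit = 0.

Final answer: 0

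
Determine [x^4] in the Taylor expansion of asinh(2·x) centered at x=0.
Expand to order 4: asinh(2·x) = -4·x^3/3 + 2·x + O(x^5).
The coefficient of x^4 is 0.

Final answer: 0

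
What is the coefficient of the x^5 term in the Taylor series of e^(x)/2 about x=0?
Expand to order 5: e^(x)/2 = x^5/240 + x^4/48 + x^3/12 + x^2/4 + x/2 + 1/2 + O(x^6).
The coefficient of x^5 is 1/240.

Final answer: 1/240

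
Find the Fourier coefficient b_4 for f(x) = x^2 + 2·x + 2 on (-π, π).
b_4 = (1/π) ∫_{-π}^{π} f(x)·sin(4x) dx.
Evaluate the integral (use parity and integration by parts as needed): b_4 = -1.

Final answer: -1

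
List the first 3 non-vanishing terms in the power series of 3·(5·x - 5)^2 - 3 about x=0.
75·x^2 - 150·x + 72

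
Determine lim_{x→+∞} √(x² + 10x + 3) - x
As x → +∞: multiply by the conjugate to get (10x+3)/(√(x²+10x+3)+x); the denominator ~ 2x, so the limit is 10/2 = 5.
Limit = 5.

Final answer: 5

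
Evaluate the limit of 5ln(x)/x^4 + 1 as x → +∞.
The quotient is an ∞/∞ indeterminate form as x → +∞.
The polynomial denominator x^4 dominates the logarithmic numerator (any positive power of x ≫ ln(x) as x → ∞), so the quotient → 0.
Adding the constant: 0 + 1 = 1. Limit = 1.

Final answer: 1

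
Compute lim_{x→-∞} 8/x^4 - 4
Evaluate the dominant behaviour as x → -∞; each term tends to a finite value or vanishes.
Limit = -4.

Final answer: -4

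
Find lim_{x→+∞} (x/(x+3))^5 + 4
As x → +∞: x/(x+3) = 1/(1 + 3/x) → 1, and the 5th power of a limit-1 base also → 1; with the additive constant, 1 + 4 = 5.
Limit = 5.

Final answer: 5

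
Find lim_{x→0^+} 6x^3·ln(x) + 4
The product is a 0·∞ indeterminate form at x → 0⁺.
Rewrite the product as 6·ln(x) / x^(-3) and apply L'Hôpital, or use the standard hierarchy x^(-3) ≫ |ln x| as x → 0⁺.
The indeterminate product → 0, so the limit = 4.

Final answer: 4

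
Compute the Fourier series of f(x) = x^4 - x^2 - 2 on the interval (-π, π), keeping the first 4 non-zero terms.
(52 - 8·π^2)·cos(x) + (-4 + 2·π^2)·cos(2·x) + (28/27 - 8·π^2/9)·cos(3·x) - π^2/3 - 2 + π^4/5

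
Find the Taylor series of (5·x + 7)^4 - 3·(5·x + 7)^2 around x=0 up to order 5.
625·x^4 + 3500·x^3 + 7275·x^2 + 6650·x + 2254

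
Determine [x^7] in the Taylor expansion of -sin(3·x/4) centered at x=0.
Expand to order 7: -sin(3·x/4) = 243·x^7/9175040 - 81·x^5/40960 + 9·x^3/128 - 3·x/4 + O(x^8).
The coefficient of x^7 is 243/9175040.

Final answer: 243/9175040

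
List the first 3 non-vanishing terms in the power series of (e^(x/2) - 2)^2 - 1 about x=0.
x^4/32 + x^3/12 - x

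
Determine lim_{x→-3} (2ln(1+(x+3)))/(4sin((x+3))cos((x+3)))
Both numerator and denominator → 0 as x → -3; this is a 0/0 indeterminate form.
Expand each to leading order near x = -3: numerator ~ 2·(x + 3), denominator ~ 4·(x + 3).
The limit of the ratio is 1/2.

Final answer: 1/2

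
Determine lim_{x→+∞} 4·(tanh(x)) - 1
Evaluate the dominant behaviour as x → +∞; each term tends to a finite value or vanishes.
Limit = 3.

Final answer: 3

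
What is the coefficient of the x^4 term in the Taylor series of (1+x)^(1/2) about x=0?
Expand to order 4: (1+x)^(1/2) = -5·x^4/128 + x^3/16 - x^2/8 + x/2 + 1 + O(x^5).
The coefficient of x^4 is -5/128.

Final answer: -5/128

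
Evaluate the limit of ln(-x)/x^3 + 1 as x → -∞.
The quotient is an ∞/∞ indeterminate form as x → -∞.
Compare growth rates of the dominant terms (exponentials ≫ polynomials ≫ logarithms), or apply L'Hôpital's rule; the quotient → 0.
Adding the constant: 0 + 1 = 1. Limit = 1.

Final answer: 1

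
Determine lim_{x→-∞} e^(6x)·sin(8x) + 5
Evaluate the dominant behaviour as x → -∞; each term tends to a finite value or vanishes.
Limit = 5.

Final answer: 5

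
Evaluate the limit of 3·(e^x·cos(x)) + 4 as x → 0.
Direct substitution at x = 0 gives 7.

Final answer: 7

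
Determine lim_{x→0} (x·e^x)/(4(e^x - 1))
Both numerator and denominator → 0 as x → 0; this is a 0/0 indeterminate form.
Expand each to leading order near x = 0: numerator ~ x, denominator ~ 4·x.
The limit of the ratio is 1/4.

Final answer: 1/4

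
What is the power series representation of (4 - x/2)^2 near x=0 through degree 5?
x^2/4 - 4·x + 16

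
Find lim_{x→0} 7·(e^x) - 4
Direct substitution at x = 0 gives 3.

Final answer: 3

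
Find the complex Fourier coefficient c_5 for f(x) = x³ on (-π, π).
Compute the real Fourier coefficients first: a_5 = 0, b_5 = -12/125 + 2·π^2/5.
Then c_5 = (a_5 − i·b_5)/2 = -i·π^2/5 + 6·i/125.

Final answer: -i·π^2/5 + 6·i/125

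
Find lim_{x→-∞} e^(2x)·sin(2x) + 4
Evaluate the dominant behaviour as x → -∞; each term tends to a finite value or vanishes.
Limit = 4.

Final answer: 4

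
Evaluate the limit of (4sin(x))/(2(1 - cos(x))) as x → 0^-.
Both numerator and denominator → 0 as x → 0^-; this is a 0/0 indeterminate form.
Expand each to leading order near x = 0: numerator ~ 4·x, denominator ~ x^2.
The limit of the ratio is -∞.

Final answer: -∞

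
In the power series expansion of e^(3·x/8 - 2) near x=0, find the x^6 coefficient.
Expand to order 6: e^(3·x/8 - 2) = 81·x^6·e^(-2)/20971520 + 81·x^5·e^(-2)/1310720 + 27·x^4·e^(-2)/32768 + 9·x^3·e^(-2)/1024 + 9·x^2·e^(-2)/128 + 3·x·e^(-2)/8 + e^(-2) + O(x^7).
The coefficient of x^6 is 81·e^(-2)/20971520.

Final answer: 81·e^(-2)/20971520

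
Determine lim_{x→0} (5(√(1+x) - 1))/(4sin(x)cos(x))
Both numerator and denominator → 0 as x → 0; this is a 0/0 indeterminate form.
Expand each to leading order near x = 0: numerator ~ 5·x/2, denominator ~ 4·x.
The limit of the ratio is 5/8.

Final answer: 5/8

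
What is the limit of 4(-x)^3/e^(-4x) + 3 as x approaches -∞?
The quotient is an ∞/∞ indeterminate form as x → -∞.
Compare growth rates of the dominant terms (exponentials ≫ polynomials ≫ logarithms), or apply L'Hôpital's rule; the quotient → 0.
Adding the constant: 0 + 3 = 3. Limit = 3.

Final answer: 3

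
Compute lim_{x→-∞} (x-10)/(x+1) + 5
Evaluate the dominant behaviour as x → -∞; each term tends to a finite value or vanishes.
Limit = 6.

Final answer: 6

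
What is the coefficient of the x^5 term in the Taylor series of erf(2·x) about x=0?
Expand to order 5: erf(2·x) = 32·x^5/(5·√(π)) - 16·x^3/(3·√(π)) + 4·x/√(π) + O(x^6).
The coefficient of x^5 is 32/(5·√(π)).

Final answer: 32/(5·√(π))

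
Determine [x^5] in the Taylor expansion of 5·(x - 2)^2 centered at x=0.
Expand to order 5: 5·(x - 2)^2 = 5·x^2 - 20·x + 20 + O(x^6).
The coefficient of x^5 is 0.

Final answer: 0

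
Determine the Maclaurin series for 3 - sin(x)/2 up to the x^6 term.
-x^5/240 + x^3/12 - x/2 + 3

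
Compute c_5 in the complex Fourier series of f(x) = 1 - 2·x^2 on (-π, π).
Compute the real Fourier coefficients first: a_5 = 8/25, b_5 = 0.
Then c_5 = (a_5 − i·b_5)/2 = 4/25.

Final answer: 4/25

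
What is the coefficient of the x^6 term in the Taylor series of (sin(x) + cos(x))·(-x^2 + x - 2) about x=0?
Expand to order 6: (sin(x) + cos(x))·(-x^2 + x - 2) = -11·x^6/360 + 23·x^5/120 + x^4/4 - 7·x^3/6 + x^2 - x - 2 + O(x^7).
The coefficient of x^6 is -11/360.

Final answer: -11/360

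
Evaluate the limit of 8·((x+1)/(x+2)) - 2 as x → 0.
Direct substitution at x = 0 gives 2.

Final answer: 2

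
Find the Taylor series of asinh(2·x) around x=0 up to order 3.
-4·x^3/3 + 2·x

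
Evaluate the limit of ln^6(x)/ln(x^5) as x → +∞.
This is an ∞/∞ indeterminate form as x → +∞.
Write ln(x^5) = 5·ln(x), reducing the quotient to ln^5(x)/5 → ∞.
Limit = ∞.

Final answer: ∞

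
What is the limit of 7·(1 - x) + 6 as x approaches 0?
Direct substitution at x = 0 gives 13.

Final answer: 13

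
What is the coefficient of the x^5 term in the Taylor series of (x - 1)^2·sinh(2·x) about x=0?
Expand to order 5: (x - 1)^2·sinh(2·x) = 8·x^5/5 - 8·x^4/3 + 10·x^3/3 - 4·x^2 + 2·x + O(x^6).
The coefficient of x^5 is 8/5.

Final answer: 8/5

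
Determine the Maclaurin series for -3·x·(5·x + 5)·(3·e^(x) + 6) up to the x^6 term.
-9·x^6/4 - 75·x^5/8 - 30·x^4 - 135·x^3/2 - 180·x^2 - 135·x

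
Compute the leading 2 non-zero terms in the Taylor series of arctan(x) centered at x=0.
-x^3/3 + x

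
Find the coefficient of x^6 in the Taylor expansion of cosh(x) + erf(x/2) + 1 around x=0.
Expand to order 6: cosh(x) + erf(x/2) + 1 = x^6/720 + x^5/(160·√(π)) + x^4/24 - x^3/(12·√(π)) + x^2/2 + x/√(π) + 2 + O(x^7).
The coefficient of x^6 is 1/720.

Final answer: 1/720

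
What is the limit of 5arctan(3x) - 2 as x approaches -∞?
Evaluate the dominant behaviour as x → -∞; each term tends to a finite value or vanishes.
Limit = -5·π/2 - 2.

Final answer: -5·π/2 - 2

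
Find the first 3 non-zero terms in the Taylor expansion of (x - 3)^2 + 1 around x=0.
x^2 - 6·x + 10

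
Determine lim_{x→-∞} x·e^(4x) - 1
The product is a 0·∞ indeterminate form at x → -∞.
Rewrite the product as x / e^(-4x) (an ∞/∞ form) and apply L'Hôpital, or use the standard hierarchy e^(4|x|) ≫ |x| as x → -∞.
The indeterminate product → 0, so the limit = -1.

Final answer: -1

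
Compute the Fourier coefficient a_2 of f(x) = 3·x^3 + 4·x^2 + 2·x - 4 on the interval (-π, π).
a_2 = (1/π) ∫_{-π}^{π} f(x)·cos(2x) dx.
Evaluate the integral (use parity and integration by parts as needed): a_2 = 4.

Final answer: 4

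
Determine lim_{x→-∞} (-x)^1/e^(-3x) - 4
The quotient is an ∞/∞ indeterminate form as x → -∞.
Compare growth rates of the dominant terms (exponentials ≫ polynomials ≫ logarithms), or apply L'Hôpital's rule; the quotient → 0.
Adding the constant: 0 - 4 = -4. Limit = -4.

Final answer: -4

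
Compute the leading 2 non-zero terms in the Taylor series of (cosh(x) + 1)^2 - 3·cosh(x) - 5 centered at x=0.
x^2/2 - 4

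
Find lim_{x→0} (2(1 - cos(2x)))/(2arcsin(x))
Both numerator and denominator → 0 as x → 0; this is a 0/0 indeterminate form.
Expand each to leading order near x = 0: numerator ~ 4·x^2, denominator ~ 2·x.
The limit of the ratio is 0.

Final answer: 0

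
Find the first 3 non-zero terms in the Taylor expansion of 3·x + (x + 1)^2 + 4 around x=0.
x^2 + 5·x + 5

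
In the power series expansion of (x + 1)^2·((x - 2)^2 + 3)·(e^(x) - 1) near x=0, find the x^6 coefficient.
Expand to order 6: (x + 1)^2·((x - 2)^2 + 3)·(e^(x) - 1) = 187·x^6/720 + 19·x^5/40 - x^4/24 + 37·x^3/6 + 27·x^2/2 + 7·x + O(x^7).
The coefficient of x^6 is 187/720.

Final answer: 187/720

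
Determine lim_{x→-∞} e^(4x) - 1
Evaluate the dominant behaviour as x → -∞; each term tends to a finite value or vanishes.
Limit = -1.

Final answer: -1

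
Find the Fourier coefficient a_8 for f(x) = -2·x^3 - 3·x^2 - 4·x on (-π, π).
a_8 = (1/π) ∫_{-π}^{π} f(x)·cos(8x) dx.
Evaluate the integral (use parity and integration by parts as needed): a_8 = -3/16.

Final answer: -3/16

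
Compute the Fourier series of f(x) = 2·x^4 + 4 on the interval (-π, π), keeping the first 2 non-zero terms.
(96 - 16·π^2)·cos(x) + 4 + 2·π^4/5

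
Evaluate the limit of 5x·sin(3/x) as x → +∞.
As x → +∞: let u = 3/x → 0⁺; then 5·x·sin(3/x) = 5·3·sin(u)/u → 5·3·1 = 15.
Limit = 15.

Final answer: 15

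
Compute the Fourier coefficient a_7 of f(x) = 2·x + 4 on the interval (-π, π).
a_7 = (1/π) ∫_{-π}^{π} f(x)·cos(7x) dx.
Evaluate the integral (use parity and integration by parts as needed): a_7 = 0.

Final answer: 0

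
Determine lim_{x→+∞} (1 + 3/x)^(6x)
As x → +∞: write (1 + 3/x)^(6x) = ((1 + 3/x)^x)^6 → (e^3)^6 = e^18.
Limit = e^(18).

Final answer: e^(18)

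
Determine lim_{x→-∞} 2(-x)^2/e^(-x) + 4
The quotient is an ∞/∞ indeterminate form as x → -∞.
Compare growth rates of the dominant terms (exponentials ≫ polynomials ≫ logarithms), or apply L'Hôpital's rule; the quotient → 0.
Adding the constant: 0 + 4 = 4. Limit = 4.

Final answer: 4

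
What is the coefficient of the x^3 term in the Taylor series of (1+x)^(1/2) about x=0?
Expand to order 3: (1+x)^(1/2) = x^3/16 - x^2/8 + x/2 + 1 + O(x^4).
The coefficient of x^3 is 1/16.

Final answer: 1/16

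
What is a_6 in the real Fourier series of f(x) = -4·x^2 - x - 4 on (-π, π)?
a_6 = (1/π) ∫_{-π}^{π} f(x)·cos(6x) dx.
Evaluate the integral (use parity and integration by parts as needed): a_6 = -4/9.

Final answer: -4/9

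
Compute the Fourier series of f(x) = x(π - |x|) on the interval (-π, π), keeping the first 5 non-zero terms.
8·sin(x)/π + 8·sin(3·x)/(27·π) + 8·sin(5·x)/(125·π) + 8·sin(7·x)/(343·π) + 8·sin(9·x)/(729·π)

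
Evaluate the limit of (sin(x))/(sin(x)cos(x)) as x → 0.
Both numerator and denominator → 0 as x → 0; this is a 0/0 indeterminate form.
Expand each to leading order near x = 0: numerator ~ x, denominator ~ x.
The limit of the ratio is 1.

Final answer: 1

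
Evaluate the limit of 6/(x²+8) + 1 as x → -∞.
Evaluate the dominant behaviour as x → -∞; each term tends to a finite value or vanishes.
Limit = 1.

Final answer: 1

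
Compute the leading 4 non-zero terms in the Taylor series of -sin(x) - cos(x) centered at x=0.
x^3/6 + x^2/2 - x - 1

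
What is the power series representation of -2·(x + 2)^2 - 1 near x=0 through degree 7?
-2·x^2 - 8·x - 9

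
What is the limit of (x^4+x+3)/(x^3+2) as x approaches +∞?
This is an ∞/∞ indeterminate form as x → +∞.
Divide numerator and denominator by x^4 and let the lower-order terms vanish; the numerator's degree 4 exceeds the denominator's degree 3, so the quotient diverges.
Limit = ∞.

Final answer: ∞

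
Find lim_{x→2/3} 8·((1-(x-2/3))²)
Direct substitution at x = 2/3 gives 8.

Final answer: 8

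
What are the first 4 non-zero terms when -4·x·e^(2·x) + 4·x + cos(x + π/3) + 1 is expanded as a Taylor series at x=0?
x^3·(-8 + √(3)/12) - 33·x^2/4 - √(3)·x/2 + 3/2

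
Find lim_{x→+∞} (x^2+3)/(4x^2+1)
This is an ∞/∞ indeterminate form as x → +∞.
Divide numerator and denominator by x^2 and let the lower-order terms vanish; the leading terms give 1/4.
Limit = 1/4.

Final answer: 1/4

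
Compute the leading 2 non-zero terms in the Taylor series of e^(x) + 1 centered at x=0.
x + 2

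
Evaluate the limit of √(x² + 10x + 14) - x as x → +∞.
This is an ∞ − ∞ indeterminate form.
Multiply and divide by the conjugate √(x²+10x + 14) + x; the x² terms cancel, leaving (10x + 14)/(√(x²+10x + 14)+x) → 10/2 = 5.
Limit = 5.

Final answer: 5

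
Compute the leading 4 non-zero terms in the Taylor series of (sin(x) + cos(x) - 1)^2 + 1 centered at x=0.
-x^4/12 - x^3 + x^2 + 1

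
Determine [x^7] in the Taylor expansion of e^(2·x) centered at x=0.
Expand to order 7: e^(2·x) = 8·x^7/315 + 4·x^6/45 + 4·x^5/15 + 2·x^4/3 + 4·x^3/3 + 2·x^2 + 2·x + 1 + O(x^8).
The coefficient of x^7 is 8/315.

Final answer: 8/315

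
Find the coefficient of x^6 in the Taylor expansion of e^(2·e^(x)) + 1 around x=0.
27·e^(2)/8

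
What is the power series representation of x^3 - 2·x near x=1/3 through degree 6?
-17/27 - 5·(x - 1/3)/3 + (x - 1/3)^2 + (x - 1/3)^3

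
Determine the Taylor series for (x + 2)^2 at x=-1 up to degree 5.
1 + 2·(x + 1) + (x + 1)^2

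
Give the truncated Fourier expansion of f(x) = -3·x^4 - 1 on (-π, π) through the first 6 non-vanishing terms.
(-144 + 24·π^2)·cos(x) + (9 - 6·π^2)·cos(2·x) + (-16/9 + 8·π^2/3)·cos(3·x) + (9/16 - 3·π^2/2)·cos(4·x) + (-144/625 + 24·π^2/25)·cos(5·x) - 3·π^4/5 - 1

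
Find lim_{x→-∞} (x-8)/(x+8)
Evaluate the dominant behaviour as x → -∞; each term tends to a finite value or vanishes.
Limit = 1.

Final answer: 1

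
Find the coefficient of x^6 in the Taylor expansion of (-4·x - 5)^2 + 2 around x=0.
Expand to order 6: (-4·x - 5)^2 + 2 = 16·x^2 + 40·x + 27 + O(x^7).
The coefficient of x^6 is 0.

Final answer: 0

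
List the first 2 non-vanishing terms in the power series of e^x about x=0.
x + 1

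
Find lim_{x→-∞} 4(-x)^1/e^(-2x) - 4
The quotient is an ∞/∞ indeterminate form as x → -∞.
Compare growth rates of the dominant terms (exponentials ≫ polynomials ≫ logarithms), or apply L'Hôpital's rule; the quotient → 0.
Adding the constant: 0 - 4 = -4. Limit = -4.

Final answer: -4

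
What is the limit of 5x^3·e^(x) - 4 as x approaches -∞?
The product is a 0·∞ indeterminate form at x → -∞.
Rewrite the product as 5x^3 / e^(-x) (an ∞/∞ form) and apply L'Hôpital, or use the standard hierarchy e^(|x|) ≫ |x^3| as x → -∞.
The indeterminate product → 0, so the limit = -4.

Final answer: -4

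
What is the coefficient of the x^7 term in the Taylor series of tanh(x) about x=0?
Expand to order 7: tanh(x) = -17·x^7/315 + 2·x^5/15 - x^3/3 + x + O(x^8).
The coefficient of x^7 is -17/315.

Final answer: -17/315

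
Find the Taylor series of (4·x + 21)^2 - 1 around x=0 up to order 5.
16·x^2 + 168·x + 440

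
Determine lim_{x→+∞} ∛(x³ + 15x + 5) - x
This is an ∞ − ∞ indeterminate form.
Multiply by (A² + AB + B²)/(A² + AB + B²) where A = ∛(x³+15x + 5), B = x to use A³ − B³ = (A−B)(A²+AB+B²); the x³ terms cancel, leaving (15x + 5)/(A²+AB+B²) with denominator ~ 3x², so the limit is 0.
Limit = 0.

Final answer: 0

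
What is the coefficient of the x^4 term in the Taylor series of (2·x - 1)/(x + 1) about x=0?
Expand to order 4: (2·x - 1)/(x + 1) = -3·x^4 + 3·x^3 - 3·x^2 + 3·x - 1 + O(x^5).
The coefficient of x^4 is -3.

Final answer: -3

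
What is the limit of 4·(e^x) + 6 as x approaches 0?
Direct substitution at x = 0 gives 10.

Final answer: 10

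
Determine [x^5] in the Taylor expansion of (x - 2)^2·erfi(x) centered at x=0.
Expand to order 5: (x - 2)^2·erfi(x) = 22·x^5/(15·√(π)) - 8·x^4/(3·√(π)) + 14·x^3/(3·√(π)) - 8·x^2/√(π) + 8·x/√(π) + O(x^6).
The coefficient of x^5 is 22/(15·√(π)).

Final answer: 22/(15·√(π))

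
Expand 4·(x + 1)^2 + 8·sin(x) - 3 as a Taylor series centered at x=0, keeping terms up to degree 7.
-x^7/630 + x^5/15 - 4·x^3/3 + 4·x^2 + 16·x + 1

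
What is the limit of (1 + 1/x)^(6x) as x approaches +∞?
As x → +∞: write (1 + 1/x)^(6x) = ((1 + 1/x)^x)^6 → (e^1)^6 = e^6.
Limit = e^(6).

Final answer: e^(6)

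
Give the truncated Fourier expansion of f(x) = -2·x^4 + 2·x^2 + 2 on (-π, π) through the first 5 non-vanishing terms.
(-104 + 16·π^2)·cos(x) + (8 - 4·π^2)·cos(2·x) + (-56/27 + 16·π^2/9)·cos(3·x) + (7/8 - π^2)·cos(4·x) - 2·π^4/5 + 2 + 2·π^2/3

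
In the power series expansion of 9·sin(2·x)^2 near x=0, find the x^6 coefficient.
Expand to order 6: 9·sin(2·x)^2 = 128·x^6/5 - 48·x^4 + 36·x^2 + O(x^7).
The coefficient of x^6 is 128/5.

Final answer: 128/5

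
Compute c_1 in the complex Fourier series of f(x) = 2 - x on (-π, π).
Compute the real Fourier coefficients first: a_1 = 0, b_1 = -2.
Then c_1 = (a_1 − i·b_1)/2 = i.

Final answer: i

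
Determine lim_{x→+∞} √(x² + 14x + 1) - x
This is an ∞ − ∞ indeterminate form.
Multiply and divide by the conjugate √(x²+14x + 1) + x; the x² terms cancel, leaving (14x + 1)/(√(x²+14x + 1)+x) → 14/2 = 7.
Limit = 7.

Final answer: 7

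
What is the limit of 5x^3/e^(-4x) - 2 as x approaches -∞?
The quotient is an ∞/∞ indeterminate form as x → -∞.
Compare growth rates of the dominant terms (exponentials ≫ polynomials ≫ logarithms), or apply L'Hôpital's rule; the quotient → 0.
Adding the constant: 0 - 2 = -2. Limit = -2.

Final answer: -2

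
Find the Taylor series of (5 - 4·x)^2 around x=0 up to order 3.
16·x^2 - 40·x + 25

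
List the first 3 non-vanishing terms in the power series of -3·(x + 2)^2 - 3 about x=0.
-3·x^2 - 12·x - 15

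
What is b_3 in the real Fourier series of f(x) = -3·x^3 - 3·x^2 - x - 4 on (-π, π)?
b_3 = (1/π) ∫_{-π}^{π} f(x)·sin(3x) dx.
Evaluate the integral (use parity and integration by parts as needed): b_3 = 2/3 - 2·π^2.

Final answer: 2/3 - 2·π^2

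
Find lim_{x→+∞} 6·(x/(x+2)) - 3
Evaluate the dominant behaviour as x → +∞; each term tends to a finite value or vanishes.
Limit = 3.

Final answer: 3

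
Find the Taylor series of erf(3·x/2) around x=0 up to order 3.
-9·x^3/(4·√(π)) + 3·x/√(π)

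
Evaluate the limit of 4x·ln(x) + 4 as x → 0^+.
The product is a 0·∞ indeterminate form at x → 0⁺.
Rewrite the product as 4·ln(x) / x^(-1) and apply L'Hôpital, or use the standard hierarchy x^(-1) ≫ |ln x| as x → 0⁺.
The indeterminate product → 0, so the limit = 4.

Final answer: 4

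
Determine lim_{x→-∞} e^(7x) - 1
Evaluate the dominant behaviour as x → -∞; each term tends to a finite value or vanishes.
Limit = -1.

Final answer: -1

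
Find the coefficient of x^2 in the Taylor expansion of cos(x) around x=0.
Expand to order 2: cos(x) = 1 - x^2/2 + O(x^3).
The coefficient of x^2 is -1/2.

Final answer: -1/2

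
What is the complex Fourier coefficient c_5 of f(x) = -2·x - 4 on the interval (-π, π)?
Compute the real Fourier coefficients first: a_5 = 0, b_5 = -4/5.
Then c_5 = (a_5 − i·b_5)/2 = 2·i/5.

Final answer: 2·i/5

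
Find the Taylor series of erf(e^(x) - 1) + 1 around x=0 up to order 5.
-37·x^5/(60·√(π)) - 11·x^4/(12·√(π)) - x^3/(3·√(π)) + x^2/√(π) + 2·x/√(π) + 1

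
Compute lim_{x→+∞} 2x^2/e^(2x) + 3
The quotient is an ∞/∞ indeterminate form as x → +∞.
The exponential denominator e^(2x) dominates the polynomial numerator (e^x ≫ x^2 as x → ∞), so the quotient → 0.
Adding the constant: 0 + 3 = 3. Limit = 3.

Final answer: 3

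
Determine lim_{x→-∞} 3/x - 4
Evaluate the dominant behaviour as x → -∞; each term tends to a finite value or vanishes.
Limit = -4.

Final answer: -4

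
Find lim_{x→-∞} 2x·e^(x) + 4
The product is a 0·∞ indeterminate form at x → -∞.
Rewrite the product as 2x / e^(-x) (an ∞/∞ form) and apply L'Hôpital, or use the standard hierarchy e^(|x|) ≫ |x| as x → -∞.
The indeterminate product → 0, so the limit = 4.

Final answer: 4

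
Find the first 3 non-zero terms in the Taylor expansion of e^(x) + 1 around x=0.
x^2/2 + x + 2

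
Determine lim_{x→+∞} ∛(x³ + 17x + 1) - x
This is an ∞ − ∞ indeterminate form.
Multiply by (A² + AB + B²)/(A² + AB + B²) where A = ∛(x³+17x + 1), B = x to use A³ − B³ = (A−B)(A²+AB+B²); the x³ terms cancel, leaving (17x + 1)/(A²+AB+B²) with denominator ~ 3x², so the limit is 0.
Limit = 0.

Final answer: 0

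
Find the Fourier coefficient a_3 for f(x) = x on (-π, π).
a_3 = (1/π) ∫_{-π}^{π} f(x)·cos(3x) dx.
Evaluate the integral (use parity and integration by parts as needed): a_3 = 0.

Final answer: 0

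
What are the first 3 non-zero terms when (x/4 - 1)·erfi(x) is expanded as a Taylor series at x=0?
-2·x^3/(3·√(π)) + x^2/(2·√(π)) - 2·x/√(π)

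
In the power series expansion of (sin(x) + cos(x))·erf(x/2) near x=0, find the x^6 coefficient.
Expand to order 6: (sin(x) + cos(x))·erf(x/2) = 41·x^6/(1440·√(π)) + 43·x^5/(480·√(π)) - x^4/(4·√(π)) - 7·x^3/(12·√(π)) + x^2/√(π) + x/√(π) + O(x^7).
The coefficient of x^6 is 41/(1440·√(π)).

Final answer: 41/(1440·√(π))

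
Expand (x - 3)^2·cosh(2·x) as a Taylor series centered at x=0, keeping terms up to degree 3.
-12·x^3 + 19·x^2 - 6·x + 9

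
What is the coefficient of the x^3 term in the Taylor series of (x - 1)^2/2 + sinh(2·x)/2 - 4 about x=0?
Expand to order 3: (x - 1)^2/2 + sinh(2·x)/2 - 4 = 2·x^3/3 + x^2/2 - 7/2 + O(x^4).
The coefficient of x^3 is 2/3.

Final answer: 2/3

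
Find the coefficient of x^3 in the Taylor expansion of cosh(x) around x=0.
Expand to order 3: cosh(x) = x^2/2 + 1 + O(x^4).
The coefficient of x^3 is 0.

Final answer: 0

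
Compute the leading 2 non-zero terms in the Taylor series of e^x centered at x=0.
x + 1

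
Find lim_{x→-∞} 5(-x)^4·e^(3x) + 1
The product is a 0·∞ indeterminate form at x → -∞.
Rewrite the product as 5(-x)^4 / e^(-3x) (an ∞/∞ form) and apply L'Hôpital, or use the standard hierarchy e^(3|x|) ≫ |(-x)^4| as x → -∞.
The indeterminate product → 0, so the limit = 1.

Final answer: 1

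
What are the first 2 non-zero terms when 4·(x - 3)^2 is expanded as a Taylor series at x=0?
36 - 24·x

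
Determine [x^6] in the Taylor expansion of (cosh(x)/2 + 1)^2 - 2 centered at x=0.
Expand to order 6: (cosh(x)/2 + 1)^2 - 2 = x^6/80 + x^4/8 + 3·x^2/4 + 1/4 + O(x^7).
The coefficient of x^6 is 1/80.

Final answer: 1/80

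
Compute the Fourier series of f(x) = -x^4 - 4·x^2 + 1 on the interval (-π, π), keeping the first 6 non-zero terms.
(-32 + 8·π^2)·cos(x) + (-2·π^2 - 1)·cos(2·x) + (32/27 + 8·π^2/9)·cos(3·x) + (-π^2/2 - 13/16)·cos(4·x) + (352/625 + 8·π^2/25)·cos(5·x) - π^4/5 - 4·π^2/3 + 1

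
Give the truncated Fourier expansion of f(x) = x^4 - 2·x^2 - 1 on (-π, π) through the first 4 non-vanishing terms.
(56 - 8·π^2)·cos(x) + (-5 + 2·π^2)·cos(2·x) + (40/27 - 8·π^2/9)·cos(3·x) - 2·π^2/3 - 1 + π^4/5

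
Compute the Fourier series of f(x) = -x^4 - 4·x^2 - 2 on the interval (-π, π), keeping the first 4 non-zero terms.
(-32 + 8·π^2)·cos(x) + (-2·π^2 - 1)·cos(2·x) + (32/27 + 8·π^2/9)·cos(3·x) - π^4/5 - 4·π^2/3 - 2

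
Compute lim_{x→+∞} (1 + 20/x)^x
As x → +∞: this is the defining limit (1 + 20/x)^x → e^20.
Limit = e^(20).

Final answer: e^(20)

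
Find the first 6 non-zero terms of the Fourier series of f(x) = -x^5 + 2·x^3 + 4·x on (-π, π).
(-256 - 2·π^4 + 44·π^2)·sin(x) + (-7·π^2 + 13/2 + π^4)·sin(2·x) + (-2·π^4/3 + 64/81 + 76·π^2/27)·sin(3·x) + (-13·π^2/8 - 89/64 + π^4/2)·sin(4·x) + (-2·π^4/5 + 832/625 + 28·π^2/25)·sin(5·x) + (-23·π^2/27 - 193/162 + π^4/3)·sin(6·x)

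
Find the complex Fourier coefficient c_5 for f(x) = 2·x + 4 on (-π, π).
Compute the real Fourier coefficients first: a_5 = 0, b_5 = 4/5.
Then c_5 = (a_5 − i·b_5)/2 = -2·i/5.

Final answer: -2·i/5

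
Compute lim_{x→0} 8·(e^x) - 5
Direct substitution at x = 0 gives 3.

Final answer: 3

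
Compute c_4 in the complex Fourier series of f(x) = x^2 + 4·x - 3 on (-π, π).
Compute the real Fourier coefficients first: a_4 = 1/4, b_4 = -2.
Then c_4 = (a_4 − i·b_4)/2 = 1/8 + i.

Final answer: 1/8 + i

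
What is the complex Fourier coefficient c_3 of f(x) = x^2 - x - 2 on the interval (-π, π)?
Compute the real Fourier coefficients first: a_3 = -4/9, b_3 = -2/3.
Then c_3 = (a_3 − i·b_3)/2 = -2/9 + i/3.

Final answer: -2/9 + i/3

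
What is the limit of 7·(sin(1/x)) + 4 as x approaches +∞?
Evaluate the dominant behaviour as x → +∞; each term tends to a finite value or vanishes.
Limit = 4.

Final answer: 4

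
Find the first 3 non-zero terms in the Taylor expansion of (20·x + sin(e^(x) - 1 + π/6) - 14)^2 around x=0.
x^2·(-27·√(3)/4 + 27/4 + 729·(-40/27 - √(3)/27)^2/4) + x·(-540 - 27·√(3)/2) + 729/4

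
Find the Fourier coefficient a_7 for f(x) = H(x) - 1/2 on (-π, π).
a_7 = (1/π) ∫_{-π}^{π} f(x)·cos(7x) dx.
Evaluate the integral (use parity and integration by parts as needed): a_7 = 0.

Final answer: 0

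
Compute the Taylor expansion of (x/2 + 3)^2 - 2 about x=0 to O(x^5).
x^2/4 + 3·x + 7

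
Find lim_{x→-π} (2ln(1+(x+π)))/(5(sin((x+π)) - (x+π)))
Both numerator and denominator → 0 as x → -π; this is a 0/0 indeterminate form.
Expand each to leading order near x = -π: numerator ~ 2·(x + π), denominator ~ -5·(x + π)^3/6.
The limit of the ratio is -∞.

Final answer: -∞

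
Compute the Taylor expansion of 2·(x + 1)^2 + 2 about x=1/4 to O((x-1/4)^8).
41/8 + 5·(x - 1/4) + 2·(x - 1/4)^2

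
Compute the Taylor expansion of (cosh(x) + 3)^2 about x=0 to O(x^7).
19·x^6/360 + 7·x^4/12 + 4·x^2 + 16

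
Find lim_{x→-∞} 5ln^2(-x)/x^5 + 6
The quotient is an ∞/∞ indeterminate form as x → -∞.
Compare growth rates of the dominant terms (exponentials ≫ polynomials ≫ logarithms), or apply L'Hôpital's rule; the quotient → 0.
Adding the constant: 0 + 6 = 6. Limit = 6.

Final answer: 6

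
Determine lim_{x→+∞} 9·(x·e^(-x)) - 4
Evaluate the dominant behaviour as x → +∞; each term tends to a finite value or vanishes.
Limit = -4.

Final answer: -4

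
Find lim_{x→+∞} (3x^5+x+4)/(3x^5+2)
This is an ∞/∞ indeterminate form as x → +∞.
Divide numerator and denominator by x^5 and let the lower-order terms vanish; the leading terms give 3/3 = 1.
Limit = 1.

Final answer: 1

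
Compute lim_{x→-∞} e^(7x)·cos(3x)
Evaluate the dominant behaviour as x → -∞; each term tends to a finite value or vanishes.
Limit = 0.

Final answer: 0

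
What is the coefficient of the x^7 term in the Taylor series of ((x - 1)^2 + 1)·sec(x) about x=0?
Expand to order 7: ((x - 1)^2 + 1)·sec(x) = -61·x^7/360 + 17·x^6/45 - 5·x^5/12 + 11·x^4/12 - x^3 + 2·x^2 - 2·x + 2 + O(x^8).
The coefficient of x^7 is -61/360.

Final answer: -61/360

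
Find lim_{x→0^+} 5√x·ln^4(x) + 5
The product is a 0·∞ indeterminate form at x → 0⁺.
Rewrite the product as 5·ln^4(x) / x^(-1/2) and apply L'Hôpital, or use the standard hierarchy x^(-1/2) ≫ |ln x|^4 as x → 0⁺.
The indeterminate product → 0, so the limit = 5.

Final answer: 5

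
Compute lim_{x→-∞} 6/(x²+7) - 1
Evaluate the dominant behaviour as x → -∞; each term tends to a finite value or vanishes.
Limit = -1.

Final answer: -1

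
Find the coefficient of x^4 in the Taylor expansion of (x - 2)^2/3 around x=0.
Expand to order 4: (x - 2)^2/3 = x^2/3 - 4·x/3 + 4/3 + O(x^5).
The coefficient of x^4 is 0.

Final answer: 0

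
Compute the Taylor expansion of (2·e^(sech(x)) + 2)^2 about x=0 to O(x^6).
x^4·(2 + 2·e)^2·(e^(2)/(2 + 2·e)^2 + 4·e/(3·(2 + 2·e))) - 2·e·x^2·(2 + 2·e) + (2 + 2·e)^2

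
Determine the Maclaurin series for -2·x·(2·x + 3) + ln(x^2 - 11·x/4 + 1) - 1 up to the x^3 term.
-803·x^3/192 - 217·x^2/32 - 35·x/4 - 1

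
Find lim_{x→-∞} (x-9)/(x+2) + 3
Evaluate the dominant behaviour as x → -∞; each term tends to a finite value or vanishes.
Limit = 4.

Final answer: 4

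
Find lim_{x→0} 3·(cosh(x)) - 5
Direct substitution at x = 0 gives -2.

Final answer: -2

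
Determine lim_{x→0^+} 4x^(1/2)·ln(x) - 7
The product is a 0·∞ indeterminate form at x → 0⁺.
Rewrite the product as 4·ln(x) / x^(-1/2) and apply L'Hôpital, or use the standard hierarchy x^(-1/2) ≫ |ln x| as x → 0⁺.
The indeterminate product → 0, so the limit = -7.

Final answer: -7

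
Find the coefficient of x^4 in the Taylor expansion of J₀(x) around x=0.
Expand to order 4: J₀(x) = x^4/64 - x^2/4 + 1 + O(x^5).
The coefficient of x^4 is 1/64.

Final answer: 1/64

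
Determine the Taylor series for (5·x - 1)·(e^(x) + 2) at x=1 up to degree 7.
8 + 4·e + (10 + 9·e)·(x - 1) + 7·e·(x - 1)^2 + 19·e·(x - 1)^3/6 + e·(x - 1)^4 + 29·e·(x - 1)^5/120 + 17·e·(x - 1)^6/360 + 13·e·(x - 1)^7/1680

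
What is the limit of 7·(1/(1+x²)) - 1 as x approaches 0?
Direct substitution at x = 0 gives 6.

Final answer: 6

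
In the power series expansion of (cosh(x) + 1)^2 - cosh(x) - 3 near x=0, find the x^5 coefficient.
Expand to order 5: (cosh(x) + 1)^2 - cosh(x) - 3 = 3·x^4/8 + 3·x^2/2 + O(x^6).
The coefficient of x^5 is 0.

Final answer: 0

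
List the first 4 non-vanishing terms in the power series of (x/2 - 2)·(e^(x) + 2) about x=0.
-x^3/12 - x^2/2 - x/2 - 6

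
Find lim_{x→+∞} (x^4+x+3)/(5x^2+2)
This is an ∞/∞ indeterminate form as x → +∞.
Divide numerator and denominator by x^4 and let the lower-order terms vanish; the numerator's degree 4 exceeds the denominator's degree 2, so the quotient diverges.
Limit = ∞.

Final answer: ∞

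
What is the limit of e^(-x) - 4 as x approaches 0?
Direct substitution at x = 0 gives -3.

Final answer: -3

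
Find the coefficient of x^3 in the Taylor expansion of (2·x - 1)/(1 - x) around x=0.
Expand to order 3: (2·x - 1)/(1 - x) = x^3 + x^2 + x - 1 + O(x^4).
The coefficient of x^3 is 1.

Final answer: 1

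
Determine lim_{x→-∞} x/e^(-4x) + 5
The quotient is an ∞/∞ indeterminate form as x → -∞.
Compare growth rates of the dominant terms (exponentials ≫ polynomials ≫ logarithms), or apply L'Hôpital's rule; the quotient → 0.
Adding the constant: 0 + 5 = 5. Limit = 5.

Final answer: 5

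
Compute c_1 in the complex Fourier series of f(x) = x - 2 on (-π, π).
Compute the real Fourier coefficients first: a_1 = 0, b_1 = 2.
Then c_1 = (a_1 − i·b_1)/2 = -i.

Final answer: -i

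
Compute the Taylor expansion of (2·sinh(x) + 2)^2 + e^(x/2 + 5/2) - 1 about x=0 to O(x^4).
x^3·(e^(5/2)/48 + 4/3) + x^2·(e^(5/2)/8 + 4) + x·(e^(5/2)/2 + 8) + 3 + e^(5/2)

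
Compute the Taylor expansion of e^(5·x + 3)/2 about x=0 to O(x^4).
125·x^3·e^(3)/12 + 25·x^2·e^(3)/4 + 5·x·e^(3)/2 + e^(3)/2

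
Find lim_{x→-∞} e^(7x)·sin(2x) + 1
Evaluate the dominant behaviour as x → -∞; each term tends to a finite value or vanishes.
Limit = 1.

Final answer: 1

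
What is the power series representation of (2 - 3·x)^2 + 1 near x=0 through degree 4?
9·x^2 - 12·x + 5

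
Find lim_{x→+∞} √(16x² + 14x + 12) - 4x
As x → +∞: multiply by the conjugate to get (14x+12)/(√(16x²+14x+12)+4x); the denominator ~ 8x, so the limit is 14/8 = 7/4.
Limit = 7/4.

Final answer: 7/4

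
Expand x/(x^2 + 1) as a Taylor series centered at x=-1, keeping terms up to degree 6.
-1/2 + (x + 1)^2/4 + (x + 1)^3/4 + (x + 1)^4/8 - (x + 1)^6/16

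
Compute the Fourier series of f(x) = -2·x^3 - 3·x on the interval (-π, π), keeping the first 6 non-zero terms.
(18 - 4·π^2)·sin(x) + 2·π^2·sin(2·x) + (-4·π^2/3 - 10/9)·sin(3·x) + (9/8 + π^2)·sin(4·x) + (-4·π^2/5 - 126/125)·sin(5·x) + (8/9 + 2·π^2/3)·sin(6·x)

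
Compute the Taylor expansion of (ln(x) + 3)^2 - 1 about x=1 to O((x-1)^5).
8 + 6·(x - 1) - 2·(x - 1)^2 + (x - 1)^3 - 7·(x - 1)^4/12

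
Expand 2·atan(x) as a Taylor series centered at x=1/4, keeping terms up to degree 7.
2·atan(1/4) + 32·(x - 1/4)/17 - 128·(x - 1/4)^2/289 - 6656·(x - 1/4)^3/14739 + 30720·(x - 1/4)^4/83521 + 827392·(x - 1/4)^5/7099285 - 20021248·(x - 1/4)^6/72412707 + 95289344·(x - 1/4)^7/2872370711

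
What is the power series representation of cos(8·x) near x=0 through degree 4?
512·x^4/3 - 32·x^2 + 1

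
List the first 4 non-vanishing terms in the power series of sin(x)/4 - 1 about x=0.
x^5/480 - x^3/24 + x/4 - 1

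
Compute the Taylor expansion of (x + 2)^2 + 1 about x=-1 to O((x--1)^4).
2 + 2·(x + 1) + (x + 1)^2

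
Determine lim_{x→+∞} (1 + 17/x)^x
As x → +∞: this is the defining limit (1 + 17/x)^x → e^17.
Limit = e^(17).

Final answer: e^(17)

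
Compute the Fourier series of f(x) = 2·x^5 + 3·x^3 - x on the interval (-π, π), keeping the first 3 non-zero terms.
(-74·π^2 + 4·π^4 + 442)·sin(x) + (-2·π^4 - 19/2 + 7·π^2)·sin(2·x) + (-26·π^2/27 - 2/81 + 4·π^4/3)·sin(3·x)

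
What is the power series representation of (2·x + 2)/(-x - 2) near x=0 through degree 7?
-x^7/128 + x^6/64 - x^5/32 + x^4/16 - x^3/8 + x^2/4 - x/2 - 1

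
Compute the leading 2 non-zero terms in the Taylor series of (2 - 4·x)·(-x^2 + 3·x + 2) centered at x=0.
4 - 2·x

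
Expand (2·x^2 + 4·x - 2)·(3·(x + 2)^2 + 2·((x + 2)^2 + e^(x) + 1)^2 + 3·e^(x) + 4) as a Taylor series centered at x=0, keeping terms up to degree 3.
563·x^3 + 541·x^2 + 94·x - 182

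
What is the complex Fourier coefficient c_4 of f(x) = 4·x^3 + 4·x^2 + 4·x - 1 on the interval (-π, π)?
Compute the real Fourier coefficients first: a_4 = 1, b_4 = -2·π^2 - 5/4.
Then c_4 = (a_4 − i·b_4)/2 = 1/2 + 5·i/8 + i·π^2.

Final answer: 1/2 + 5·i/8 + i·π^2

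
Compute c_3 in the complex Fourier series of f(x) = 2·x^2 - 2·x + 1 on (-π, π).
Compute the real Fourier coefficients first: a_3 = -8/9, b_3 = -4/3.
Then c_3 = (a_3 − i·b_3)/2 = -4/9 + 2·i/3.

Final answer: -4/9 + 2·i/3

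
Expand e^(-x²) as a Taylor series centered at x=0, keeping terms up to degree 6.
-x^6/6 + x^4/2 - x^2 + 1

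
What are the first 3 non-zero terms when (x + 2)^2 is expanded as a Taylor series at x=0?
x^2 + 4·x + 4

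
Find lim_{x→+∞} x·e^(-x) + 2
Evaluate the dominant behaviour as x → +∞; each term tends to a finite value or vanishes.
Limit = 2.

Final answer: 2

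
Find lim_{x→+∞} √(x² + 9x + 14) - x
This is an ∞ − ∞ indeterminate form.
Multiply and divide by the conjugate √(x²+9x + 14) + x; the x² terms cancel, leaving (9x + 14)/(√(x²+9x + 14)+x) → 9/2.
Limit = 9/2.

Final answer: 9/2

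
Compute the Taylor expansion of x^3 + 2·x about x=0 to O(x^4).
x^3 + 2·x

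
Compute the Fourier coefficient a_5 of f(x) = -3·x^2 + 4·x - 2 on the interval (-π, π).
a_5 = (1/π) ∫_{-π}^{π} f(x)·cos(5x) dx.
Evaluate the integral (use parity and integration by parts as needed): a_5 = 12/25.

Final answer: 12/25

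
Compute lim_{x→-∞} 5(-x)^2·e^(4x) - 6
The product is a 0·∞ indeterminate form at x → -∞.
Rewrite the product as 5(-x)^2 / e^(-4x) (an ∞/∞ form) and apply L'Hôpital, or use the standard hierarchy e^(4|x|) ≫ |(-x)^2| as x → -∞.
The indeterminate product → 0, so the limit = -6.

Final answer: -6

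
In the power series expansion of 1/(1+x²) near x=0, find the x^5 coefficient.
Expand to order 5: 1/(1+x²) = x^4 - x^2 + 1 + O(x^6).
The coefficient of x^5 is 0.

Final answer: 0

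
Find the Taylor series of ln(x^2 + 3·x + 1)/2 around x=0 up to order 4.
-47·x^4/8 + 3·x^3 - 7·x^2/4 + 3·x/2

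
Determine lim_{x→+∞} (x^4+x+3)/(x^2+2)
This is an ∞/∞ indeterminate form as x → +∞.
Divide numerator and denominator by x^4 and let the lower-order terms vanish; the numerator's degree 4 exceeds the denominator's degree 2, so the quotient diverges.
Limit = ∞.

Final answer: ∞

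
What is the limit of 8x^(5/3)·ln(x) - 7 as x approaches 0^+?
The product is a 0·∞ indeterminate form at x → 0⁺.
Rewrite the product as 8·ln(x) / x^(-5/3) and apply L'Hôpital, or use the standard hierarchy x^(-5/3) ≫ |ln x| as x → 0⁺.
The indeterminate product → 0, so the limit = -7.

Final answer: -7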